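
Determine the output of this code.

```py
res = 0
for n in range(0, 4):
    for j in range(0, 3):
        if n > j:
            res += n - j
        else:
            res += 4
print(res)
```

34

n=0,j=0: not 0>0, res = 0+4 = 4
n=0,j=1: not 0>1, res = 4+4 = 8
n=0,j=2: not 0>2, res = 8+4 = 12
n=1,j=0: 1>0, res = 12+1 = 13
n=1,j=1: not 1>1, res = 13+4 = 17
n=1,j=2: not 1>2, res = 17+4 = 21
n=2,j=0: 2>0, res = 21+2 = 23
n=2,j=1: 2>1, res = 23+1 = 24
n=2,j=2: not 2>2, res = 24+4 = 28
n=3,j=0: 3>0, res = 28+3 = 31
n=3,j=1: 3>1, res = 31+2 = 33
n=3,j=2: 3>2, res = 33+1 = 34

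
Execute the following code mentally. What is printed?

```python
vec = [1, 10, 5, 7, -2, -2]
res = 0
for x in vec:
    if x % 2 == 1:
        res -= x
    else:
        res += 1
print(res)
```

-10

x=1: odd, res = 0-1 = -1
x=10: not odd, res = (-1)+1 = 0
x=5: odd, res = 0-5 = -5
x=7: odd, res = (-5)-7 = -12
x=-2: not odd, res = (-12)+1 = -11
x=-2: not odd, res = (-11)+1 = -10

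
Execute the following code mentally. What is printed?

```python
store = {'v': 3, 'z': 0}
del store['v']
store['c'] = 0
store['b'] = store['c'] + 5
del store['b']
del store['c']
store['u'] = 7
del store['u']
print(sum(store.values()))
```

0

del 'v' → {'z': 0}
store['c'] = 0 → {'z': 0, 'c': 0}
store['b'] = store['c']+5 = 5 → {'z': 0, 'c': 0, 'b': 5}
del 'b' → {'z': 0, 'c': 0}
del 'c' → {'z': 0}
store['u'] = 7 → {'z': 0, 'u': 7}
del 'u' → {'z': 0}
sum of values = 0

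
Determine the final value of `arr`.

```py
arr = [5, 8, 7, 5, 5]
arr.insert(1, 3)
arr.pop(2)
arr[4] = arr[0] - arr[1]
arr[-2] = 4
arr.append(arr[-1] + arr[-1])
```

insert 3 at 1 → [5, 3, 8, 7, 5, 5]
pop(2) removes 8 → [5, 3, 7, 5, 5]
arr[4] = arr[0]-arr[1] = 5-3 = 2 → [5, 3, 7, 5, 2]
arr[-2] = 4 → [5, 3, 7, 4, 2]
append arr[-1]+arr[-1] = 2+2 = 4 → [5, 3, 7, 4, 2, 4]

[5, 3, 7, 4, 2, 4]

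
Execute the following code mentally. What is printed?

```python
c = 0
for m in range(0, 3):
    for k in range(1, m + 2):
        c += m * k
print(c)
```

15

m=0,k=1: c = 0+0 = 0
m=1,k=1: c = 0+1 = 1
m=1,k=2: c = 1+2 = 3
m=2,k=1: c = 3+2 = 5
m=2,k=2: c = 5+4 = 9
m=2,k=3: c = 9+6 = 15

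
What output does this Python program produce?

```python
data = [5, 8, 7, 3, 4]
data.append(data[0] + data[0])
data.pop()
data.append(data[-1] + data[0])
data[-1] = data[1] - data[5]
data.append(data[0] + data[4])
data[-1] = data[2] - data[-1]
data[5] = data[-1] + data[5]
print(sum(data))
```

append data[0]+data[0] = 5+5 = 10 → [5, 8, 7, 3, 4, 10]
pop() removes 10 → [5, 8, 7, 3, 4]
append data[-1]+data[0] = 4+5 = 9 → [5, 8, 7, 3, 4, 9]
data[-1] = data[1]-data[5] = 8-9 = -1 → [5, 8, 7, 3, 4, -1]
append data[0]+data[4] = 5+4 = 9 → [5, 8, 7, 3, 4, -1, 9]
data[-1] = data[2]-data[-1] = 7-9 = -2 → [5, 8, 7, 3, 4, -1, -2]
data[5] = data[-1]+data[5] = (-2)+(-1) = -3 → [5, 8, 7, 3, 4, -3, -2]
sum = 22

22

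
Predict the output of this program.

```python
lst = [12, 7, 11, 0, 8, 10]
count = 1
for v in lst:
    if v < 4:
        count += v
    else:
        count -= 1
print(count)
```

v=12: not <4, count = 1-1 = 0
v=7: not <4, count = 0-1 = -1
v=11: not <4, count = (-1)-1 = -2
v=0: <4, count = (-2)+0 = -2
v=8: not <4, count = (-2)-1 = -3
v=10: not <4, count = (-3)-1 = -4

-4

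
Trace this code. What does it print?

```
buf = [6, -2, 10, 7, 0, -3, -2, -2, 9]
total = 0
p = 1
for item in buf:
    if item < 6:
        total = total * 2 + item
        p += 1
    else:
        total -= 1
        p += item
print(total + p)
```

item=6: not <6, total = 0-1 = -1; p=7
item=-2: <6, total = (-1)*2+(-2) = -4; p=8
item=10: not <6, total = (-4)-1 = -5; p=18
item=7: not <6, total = (-5)-1 = -6; p=25
item=0: <6, total = (-6)*2+0 = -12; p=26
item=-3: <6, total = (-12)*2+(-3) = -27; p=27
item=-2: <6, total = (-27)*2+(-2) = -56; p=28
item=-2: <6, total = (-56)*2+(-2) = -114; p=29
item=9: not <6, total = (-114)-1 = -115; p=38
total+p = (-115)+38 = -77

-77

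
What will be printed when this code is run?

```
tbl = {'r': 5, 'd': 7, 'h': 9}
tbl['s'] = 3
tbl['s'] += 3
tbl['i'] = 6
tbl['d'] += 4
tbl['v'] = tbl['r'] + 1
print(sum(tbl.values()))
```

tbl['s'] = 3 → {'r': 5, 'd': 7, 'h': 9, 's': 3}
tbl['s'] = 3+3 = 6 → {'r': 5, 'd': 7, 'h': 9, 's': 6}
tbl['i'] = 6 → {'r': 5, 'd': 7, 'h': 9, 's': 6, 'i': 6}
tbl['d'] = 7+4 = 11 → {'r': 5, 'd': 11, 'h': 9, 's': 6, 'i': 6}
tbl['v'] = tbl['r']+1 = 6 → {'r': 5, 'd': 11, 'h': 9, 's': 6, 'i': 6, 'v': 6}
sum of values = 43

43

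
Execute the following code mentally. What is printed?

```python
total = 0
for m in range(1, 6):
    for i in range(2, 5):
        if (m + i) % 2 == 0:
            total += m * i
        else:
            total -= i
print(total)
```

39

m=1,i=2: odd sum, total = 0-2 = -2
m=1,i=3: even sum, total = (-2)+3 = 1
m=1,i=4: odd sum, total = 1-4 = -3
m=2,i=2: even sum, total = (-3)+4 = 1
m=2,i=3: odd sum, total = 1-3 = -2
m=2,i=4: even sum, total = (-2)+8 = 6
m=3,i=2: odd sum, total = 6-2 = 4
m=3,i=3: even sum, total = 4+9 = 13
m=3,i=4: odd sum, total = 13-4 = 9
m=4,i=2: even sum, total = 9+8 = 17
m=4,i=3: odd sum, total = 17-3 = 14
m=4,i=4: even sum, total = 14+16 = 30
m=5,i=2: odd sum, total = 30-2 = 28
m=5,i=3: even sum, total = 28+15 = 43
m=5,i=4: odd sum, total = 43-4 = 39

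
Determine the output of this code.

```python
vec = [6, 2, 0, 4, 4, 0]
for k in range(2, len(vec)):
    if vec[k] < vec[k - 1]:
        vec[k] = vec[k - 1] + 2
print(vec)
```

k=2: 0<2, vec[2] = 2+2 = 4 → [6, 2, 4, 4, 4, 0]
k=3: 4>=4, unchanged → [6, 2, 4, 4, 4, 0]
k=4: 4>=4, unchanged → [6, 2, 4, 4, 4, 0]
k=5: 0<4, vec[5] = 4+2 = 6 → [6, 2, 4, 4, 4, 6]

[6, 2, 4, 4, 4, 6]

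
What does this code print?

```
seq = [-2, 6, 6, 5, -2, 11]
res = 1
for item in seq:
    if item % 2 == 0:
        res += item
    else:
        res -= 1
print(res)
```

7

item=-2: even, res = 1+(-2) = -1
item=6: even, res = (-1)+6 = 5
item=6: even, res = 5+6 = 11
item=5: not even, res = 11-1 = 10
item=-2: even, res = 10+(-2) = 8
item=11: not even, res = 8-1 = 7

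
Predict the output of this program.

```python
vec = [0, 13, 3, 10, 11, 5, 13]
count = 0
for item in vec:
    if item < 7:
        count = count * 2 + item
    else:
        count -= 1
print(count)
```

2

item=0: <7, count = 0*2+0 = 0
item=13: not <7, count = 0-1 = -1
item=3: <7, count = (-1)*2+3 = 1
item=10: not <7, count = 1-1 = 0
item=11: not <7, count = 0-1 = -1
item=5: <7, count = (-1)*2+5 = 3
item=13: not <7, count = 3-1 = 2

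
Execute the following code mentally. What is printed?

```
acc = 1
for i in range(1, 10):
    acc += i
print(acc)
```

i=1: acc = 1+1 = 2
i=2: acc = 2+2 = 4
i=3: acc = 4+3 = 7
i=4: acc = 7+4 = 11
i=5: acc = 11+5 = 16
i=6: acc = 16+6 = 22
i=7: acc = 22+7 = 29
i=8: acc = 29+8 = 37
i=9: acc = 37+9 = 46

46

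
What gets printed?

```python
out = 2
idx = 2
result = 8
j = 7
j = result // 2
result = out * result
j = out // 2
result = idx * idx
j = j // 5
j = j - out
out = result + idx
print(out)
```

6

j = 8//2 = 4
result = 2*8 = 16
j = 2//2 = 1
result = 2*2 = 4
j = 1//5 = 0
j = 0-2 = -2
out = 4+2 = 6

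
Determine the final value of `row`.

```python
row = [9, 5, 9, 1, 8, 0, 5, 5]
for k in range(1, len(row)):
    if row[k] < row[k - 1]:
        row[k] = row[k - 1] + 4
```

k=1: 5<9, row[1] = 9+4 = 13 → [9, 13, 9, 1, 8, 0, 5, 5]
k=2: 9<13, row[2] = 13+4 = 17 → [9, 13, 17, 1, 8, 0, 5, 5]
k=3: 1<17, row[3] = 17+4 = 21 → [9, 13, 17, 21, 8, 0, 5, 5]
k=4: 8<21, row[4] = 21+4 = 25 → [9, 13, 17, 21, 25, 0, 5, 5]
k=5: 0<25, row[5] = 25+4 = 29 → [9, 13, 17, 21, 25, 29, 5, 5]
k=6: 5<29, row[6] = 29+4 = 33 → [9, 13, 17, 21, 25, 29, 33, 5]
k=7: 5<33, row[7] = 33+4 = 37 → [9, 13, 17, 21, 25, 29, 33, 37]

[9, 13, 17, 21, 25, 29, 33, 37]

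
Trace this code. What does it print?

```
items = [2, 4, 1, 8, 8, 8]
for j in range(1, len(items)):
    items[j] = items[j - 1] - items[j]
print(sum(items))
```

j=1: items[1] = 2-4 = -2 → [2, -2, 1, 8, 8, 8]
j=2: items[2] = (-2)-1 = -3 → [2, -2, -3, 8, 8, 8]
j=3: items[3] = (-3)-8 = -11 → [2, -2, -3, -11, 8, 8]
j=4: items[4] = (-11)-8 = -19 → [2, -2, -3, -11, -19, 8]
j=5: items[5] = (-19)-8 = -27 → [2, -2, -3, -11, -19, -27]
sum = -60

-60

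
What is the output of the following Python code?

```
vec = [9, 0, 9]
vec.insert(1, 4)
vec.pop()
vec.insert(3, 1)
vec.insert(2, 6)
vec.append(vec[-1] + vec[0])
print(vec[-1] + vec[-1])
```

20

insert 4 at 1 → [9, 4, 0, 9]
pop() removes 9 → [9, 4, 0]
insert 1 at 3 → [9, 4, 0, 1]
insert 6 at 2 → [9, 4, 6, 0, 1]
append vec[-1]+vec[0] = 1+9 = 10 → [9, 4, 6, 0, 1, 10]
vec[-1]+vec[-1] = 10+10 = 20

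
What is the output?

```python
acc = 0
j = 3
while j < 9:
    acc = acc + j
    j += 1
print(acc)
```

33

j=3: acc = 0+3 = 3
j=4: acc = 3+4 = 7
j=5: acc = 7+5 = 12
j=6: acc = 12+6 = 18
j=7: acc = 18+7 = 25
j=8: acc = 25+8 = 33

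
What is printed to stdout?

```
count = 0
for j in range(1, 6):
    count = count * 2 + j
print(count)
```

j=1: count = 0*2+1 = 1
j=2: count = 1*2+2 = 4
j=3: count = 4*2+3 = 11
j=4: count = 11*2+4 = 26
j=5: count = 26*2+5 = 57

57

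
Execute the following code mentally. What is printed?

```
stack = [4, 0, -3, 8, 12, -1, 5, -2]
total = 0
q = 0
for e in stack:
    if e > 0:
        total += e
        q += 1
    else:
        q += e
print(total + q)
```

e=4: >0, total = 0+4 = 4; q=1
e=0: not >0; q=1
e=-3: not >0; q=-2
e=8: >0, total = 4+8 = 12; q=-1
e=12: >0, total = 12+12 = 24; q=0
e=-1: not >0; q=-1
e=5: >0, total = 24+5 = 29; q=0
e=-2: not >0; q=-2
total+q = 29+(-2) = 27

27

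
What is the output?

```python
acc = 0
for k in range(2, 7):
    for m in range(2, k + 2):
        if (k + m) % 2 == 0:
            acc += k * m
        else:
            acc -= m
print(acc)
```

105

k=2,m=2: even sum, acc = 0+4 = 4
k=2,m=3: odd sum, acc = 4-3 = 1
k=3,m=2: odd sum, acc = 1-2 = -1
k=3,m=3: even sum, acc = (-1)+9 = 8
k=3,m=4: odd sum, acc = 8-4 = 4
k=4,m=2: even sum, acc = 4+8 = 12
k=4,m=3: odd sum, acc = 12-3 = 9
k=4,m=4: even sum, acc = 9+16 = 25
k=4,m=5: odd sum, acc = 25-5 = 20
k=5,m=2: odd sum, acc = 20-2 = 18
k=5,m=3: even sum, acc = 18+15 = 33
k=5,m=4: odd sum, acc = 33-4 = 29
k=5,m=5: even sum, acc = 29+25 = 54
k=5,m=6: odd sum, acc = 54-6 = 48
k=6,m=2: even sum, acc = 48+12 = 60
k=6,m=3: odd sum, acc = 60-3 = 57
k=6,m=4: even sum, acc = 57+24 = 81
k=6,m=5: odd sum, acc = 81-5 = 76
k=6,m=6: even sum, acc = 76+36 = 112
k=6,m=7: odd sum, acc = 112-7 = 105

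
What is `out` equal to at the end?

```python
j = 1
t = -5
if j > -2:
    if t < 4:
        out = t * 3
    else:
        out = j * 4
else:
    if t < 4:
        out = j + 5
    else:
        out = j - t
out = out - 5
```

-20

j=1, t=-5
j > -2 is True; t < 4 is True
→ out = t * 3 = -15
out = (-15)-5 = -20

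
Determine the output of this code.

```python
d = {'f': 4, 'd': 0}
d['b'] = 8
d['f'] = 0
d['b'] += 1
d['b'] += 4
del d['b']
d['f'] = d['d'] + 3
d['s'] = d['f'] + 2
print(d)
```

d['b'] = 8 → {'f': 4, 'd': 0, 'b': 8}
d['f'] = 0 → {'f': 0, 'd': 0, 'b': 8}
d['b'] = 8+1 = 9 → {'f': 0, 'd': 0, 'b': 9}
d['b'] = 9+4 = 13 → {'f': 0, 'd': 0, 'b': 13}
del 'b' → {'f': 0, 'd': 0}
d['f'] = d['d']+3 = 3 → {'f': 3, 'd': 0}
d['s'] = d['f']+2 = 5 → {'f': 3, 'd': 0, 's': 5}

{'f': 3, 'd': 0, 's': 5}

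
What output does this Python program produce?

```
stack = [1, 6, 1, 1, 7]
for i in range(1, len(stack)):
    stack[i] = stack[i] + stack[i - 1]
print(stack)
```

i=1: stack[1] = 6+1 = 7 → [1, 7, 1, 1, 7]
i=2: stack[2] = 1+7 = 8 → [1, 7, 8, 1, 7]
i=3: stack[3] = 1+8 = 9 → [1, 7, 8, 9, 7]
i=4: stack[4] = 7+9 = 16 → [1, 7, 8, 9, 16]

[1, 7, 8, 9, 16]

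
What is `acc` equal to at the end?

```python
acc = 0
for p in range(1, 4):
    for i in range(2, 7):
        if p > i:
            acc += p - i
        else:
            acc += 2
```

29

p=1,i=2: not 1>2, acc = 0+2 = 2
p=1,i=3: not 1>3, acc = 2+2 = 4
p=1,i=4: not 1>4, acc = 4+2 = 6
p=1,i=5: not 1>5, acc = 6+2 = 8
p=1,i=6: not 1>6, acc = 8+2 = 10
p=2,i=2: not 2>2, acc = 10+2 = 12
p=2,i=3: not 2>3, acc = 12+2 = 14
p=2,i=4: not 2>4, acc = 14+2 = 16
p=2,i=5: not 2>5, acc = 16+2 = 18
p=2,i=6: not 2>6, acc = 18+2 = 20
p=3,i=2: 3>2, acc = 20+1 = 21
p=3,i=3: not 3>3, acc = 21+2 = 23
p=3,i=4: not 3>4, acc = 23+2 = 25
p=3,i=5: not 3>5, acc = 25+2 = 27
p=3,i=6: not 3>6, acc = 27+2 = 29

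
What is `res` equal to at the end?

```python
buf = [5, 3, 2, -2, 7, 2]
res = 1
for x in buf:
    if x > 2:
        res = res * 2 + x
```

41

x=5: >2, res = 1*2+5 = 7
x=3: >2, res = 7*2+3 = 17
x=2: not >2
x=-2: not >2
x=7: >2, res = 17*2+7 = 41
x=2: not >2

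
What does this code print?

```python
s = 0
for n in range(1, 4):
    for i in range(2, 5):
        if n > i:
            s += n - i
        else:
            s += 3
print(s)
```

25

n=1,i=2: not 1>2, s = 0+3 = 3
n=1,i=3: not 1>3, s = 3+3 = 6
n=1,i=4: not 1>4, s = 6+3 = 9
n=2,i=2: not 2>2, s = 9+3 = 12
n=2,i=3: not 2>3, s = 12+3 = 15
n=2,i=4: not 2>4, s = 15+3 = 18
n=3,i=2: 3>2, s = 18+1 = 19
n=3,i=3: not 3>3, s = 19+3 = 22
n=3,i=4: not 3>4, s = 22+3 = 25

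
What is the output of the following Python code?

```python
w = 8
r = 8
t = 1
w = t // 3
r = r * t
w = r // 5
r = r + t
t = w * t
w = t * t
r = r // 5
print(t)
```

w = 1//3 = 0
r = 8*1 = 8
w = 8//5 = 1
r = 8+1 = 9
t = 1*1 = 1
w = 1*1 = 1
r = 9//5 = 1

1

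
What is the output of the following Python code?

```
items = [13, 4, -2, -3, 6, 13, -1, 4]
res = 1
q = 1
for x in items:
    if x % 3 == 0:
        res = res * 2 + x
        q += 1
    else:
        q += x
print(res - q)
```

-30

x=13: not %3==0; q=14
x=4: not %3==0; q=18
x=-2: not %3==0; q=16
x=-3: %3==0, res = 1*2+(-3) = -1; q=17
x=6: %3==0, res = (-1)*2+6 = 4; q=18
x=13: not %3==0; q=31
x=-1: not %3==0; q=30
x=4: not %3==0; q=34
res-q = 4-34 = -30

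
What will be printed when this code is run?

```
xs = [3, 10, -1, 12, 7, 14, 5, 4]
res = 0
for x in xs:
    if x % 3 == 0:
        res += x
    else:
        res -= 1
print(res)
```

x=3: %3==0, res = 0+3 = 3
x=10: not %3==0, res = 3-1 = 2
x=-1: not %3==0, res = 2-1 = 1
x=12: %3==0, res = 1+12 = 13
x=7: not %3==0, res = 13-1 = 12
x=14: not %3==0, res = 12-1 = 11
x=5: not %3==0, res = 11-1 = 10
x=4: not %3==0, res = 10-1 = 9

9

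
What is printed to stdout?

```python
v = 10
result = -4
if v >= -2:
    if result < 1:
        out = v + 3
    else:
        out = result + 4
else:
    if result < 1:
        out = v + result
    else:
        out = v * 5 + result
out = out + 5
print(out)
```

v=10, result=-4
v >= -2 is True; result < 1 is True
→ out = v + 3 = 13
out = 13+5 = 18

18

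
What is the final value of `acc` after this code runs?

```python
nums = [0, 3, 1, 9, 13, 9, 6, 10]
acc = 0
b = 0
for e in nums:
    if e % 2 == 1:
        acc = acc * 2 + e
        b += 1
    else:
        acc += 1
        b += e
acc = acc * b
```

3381

e=0: not odd, acc = 0+1 = 1; b=0
e=3: odd, acc = 1*2+3 = 5; b=1
e=1: odd, acc = 5*2+1 = 11; b=2
e=9: odd, acc = 11*2+9 = 31; b=3
e=13: odd, acc = 31*2+13 = 75; b=4
e=9: odd, acc = 75*2+9 = 159; b=5
e=6: not odd, acc = 159+1 = 160; b=11
e=10: not odd, acc = 160+1 = 161; b=21
acc*b = 161*21 = 3381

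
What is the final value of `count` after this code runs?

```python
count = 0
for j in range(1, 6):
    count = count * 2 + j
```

57

j=1: count = 0*2+1 = 1
j=2: count = 1*2+2 = 4
j=3: count = 4*2+3 = 11
j=4: count = 11*2+4 = 26
j=5: count = 26*2+5 = 57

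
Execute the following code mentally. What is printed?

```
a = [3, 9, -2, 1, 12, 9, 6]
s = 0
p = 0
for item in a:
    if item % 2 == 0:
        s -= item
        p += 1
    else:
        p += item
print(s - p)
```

-41

item=3: not even; p=3
item=9: not even; p=12
item=-2: even, s = 0-(-2) = 2; p=13
item=1: not even; p=14
item=12: even, s = 2-12 = -10; p=15
item=9: not even; p=24
item=6: even, s = (-10)-6 = -16; p=25
s-p = (-16)-25 = -41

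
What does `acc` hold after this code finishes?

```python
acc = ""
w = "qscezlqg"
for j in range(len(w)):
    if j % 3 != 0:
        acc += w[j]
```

j=0: skip
j=1: add 's' → 's'
j=2: add 'c' → 'sc'
j=3: skip
j=4: add 'z' → 'scz'
j=5: add 'l' → 'sczl'
j=6: skip
j=7: add 'g' → 'sczlg'

'sczlg'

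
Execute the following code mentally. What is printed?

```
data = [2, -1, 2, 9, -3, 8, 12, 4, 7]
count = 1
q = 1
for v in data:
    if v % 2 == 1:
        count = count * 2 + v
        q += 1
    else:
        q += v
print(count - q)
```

12

v=2: not odd; q=3
v=-1: odd, count = 1*2+(-1) = 1; q=4
v=2: not odd; q=6
v=9: odd, count = 1*2+9 = 11; q=7
v=-3: odd, count = 11*2+(-3) = 19; q=8
v=8: not odd; q=16
v=12: not odd; q=28
v=4: not odd; q=32
v=7: odd, count = 19*2+7 = 45; q=33
count-q = 45-33 = 12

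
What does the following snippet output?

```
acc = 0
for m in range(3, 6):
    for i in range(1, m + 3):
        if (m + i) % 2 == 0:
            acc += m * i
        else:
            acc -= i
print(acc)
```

m=3,i=1: even sum, acc = 0+3 = 3
m=3,i=2: odd sum, acc = 3-2 = 1
m=3,i=3: even sum, acc = 1+9 = 10
m=3,i=4: odd sum, acc = 10-4 = 6
m=3,i=5: even sum, acc = 6+15 = 21
m=4,i=1: odd sum, acc = 21-1 = 20
m=4,i=2: even sum, acc = 20+8 = 28
m=4,i=3: odd sum, acc = 28-3 = 25
m=4,i=4: even sum, acc = 25+16 = 41
m=4,i=5: odd sum, acc = 41-5 = 36
m=4,i=6: even sum, acc = 36+24 = 60
m=5,i=1: even sum, acc = 60+5 = 65
m=5,i=2: odd sum, acc = 65-2 = 63
m=5,i=3: even sum, acc = 63+15 = 78
m=5,i=4: odd sum, acc = 78-4 = 74
m=5,i=5: even sum, acc = 74+25 = 99
m=5,i=6: odd sum, acc = 99-6 = 93
m=5,i=7: even sum, acc = 93+35 = 128

128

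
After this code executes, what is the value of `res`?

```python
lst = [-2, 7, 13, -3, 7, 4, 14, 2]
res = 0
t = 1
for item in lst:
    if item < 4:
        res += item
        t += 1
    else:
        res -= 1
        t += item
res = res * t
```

item=-2: <4, res = 0+(-2) = -2; t=2
item=7: not <4, res = (-2)-1 = -3; t=9
item=13: not <4, res = (-3)-1 = -4; t=22
item=-3: <4, res = (-4)+(-3) = -7; t=23
item=7: not <4, res = (-7)-1 = -8; t=30
item=4: not <4, res = (-8)-1 = -9; t=34
item=14: not <4, res = (-9)-1 = -10; t=48
item=2: <4, res = (-10)+2 = -8; t=49
res*t = (-8)*49 = -392

-392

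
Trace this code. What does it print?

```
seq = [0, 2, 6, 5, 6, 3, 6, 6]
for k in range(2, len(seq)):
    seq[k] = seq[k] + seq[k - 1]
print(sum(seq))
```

k=2: seq[2] = 6+2 = 8 → [0, 2, 8, 5, 6, 3, 6, 6]
k=3: seq[3] = 5+8 = 13 → [0, 2, 8, 13, 6, 3, 6, 6]
k=4: seq[4] = 6+13 = 19 → [0, 2, 8, 13, 19, 3, 6, 6]
k=5: seq[5] = 3+19 = 22 → [0, 2, 8, 13, 19, 22, 6, 6]
k=6: seq[6] = 6+22 = 28 → [0, 2, 8, 13, 19, 22, 28, 6]
k=7: seq[7] = 6+28 = 34 → [0, 2, 8, 13, 19, 22, 28, 34]
sum = 126

126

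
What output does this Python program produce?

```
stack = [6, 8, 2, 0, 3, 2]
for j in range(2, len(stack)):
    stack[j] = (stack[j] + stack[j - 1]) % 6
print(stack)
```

j=2: stack[2] = (2+8)%6 = 4 → [6, 8, 4, 0, 3, 2]
j=3: stack[3] = (0+4)%6 = 4 → [6, 8, 4, 4, 3, 2]
j=4: stack[4] = (3+4)%6 = 1 → [6, 8, 4, 4, 1, 2]
j=5: stack[5] = (2+1)%6 = 3 → [6, 8, 4, 4, 1, 3]

[6, 8, 4, 4, 1, 3]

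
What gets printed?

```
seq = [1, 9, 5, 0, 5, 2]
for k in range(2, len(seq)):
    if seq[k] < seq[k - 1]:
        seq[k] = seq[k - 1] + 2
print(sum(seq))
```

66

k=2: 5<9, seq[2] = 9+2 = 11 → [1, 9, 11, 0, 5, 2]
k=3: 0<11, seq[3] = 11+2 = 13 → [1, 9, 11, 13, 5, 2]
k=4: 5<13, seq[4] = 13+2 = 15 → [1, 9, 11, 13, 15, 2]
k=5: 2<15, seq[5] = 15+2 = 17 → [1, 9, 11, 13, 15, 17]
sum = 66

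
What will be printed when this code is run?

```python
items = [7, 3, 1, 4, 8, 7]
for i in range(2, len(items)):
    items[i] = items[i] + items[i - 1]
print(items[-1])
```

23

i=2: items[2] = 1+3 = 4 → [7, 3, 4, 4, 8, 7]
i=3: items[3] = 4+4 = 8 → [7, 3, 4, 8, 8, 7]
i=4: items[4] = 8+8 = 16 → [7, 3, 4, 8, 16, 7]
i=5: items[5] = 7+16 = 23 → [7, 3, 4, 8, 16, 23]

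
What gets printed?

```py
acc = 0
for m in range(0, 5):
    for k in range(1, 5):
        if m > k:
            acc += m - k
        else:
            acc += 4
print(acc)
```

m=0,k=1: not 0>1, acc = 0+4 = 4
m=0,k=2: not 0>2, acc = 4+4 = 8
m=0,k=3: not 0>3, acc = 8+4 = 12
m=0,k=4: not 0>4, acc = 12+4 = 16
m=1,k=1: not 1>1, acc = 16+4 = 20
m=1,k=2: not 1>2, acc = 20+4 = 24
m=1,k=3: not 1>3, acc = 24+4 = 28
m=1,k=4: not 1>4, acc = 28+4 = 32
m=2,k=1: 2>1, acc = 32+1 = 33
m=2,k=2: not 2>2, acc = 33+4 = 37
m=2,k=3: not 2>3, acc = 37+4 = 41
m=2,k=4: not 2>4, acc = 41+4 = 45
m=3,k=1: 3>1, acc = 45+2 = 47
m=3,k=2: 3>2, acc = 47+1 = 48
m=3,k=3: not 3>3, acc = 48+4 = 52
m=3,k=4: not 3>4, acc = 52+4 = 56
m=4,k=1: 4>1, acc = 56+3 = 59
m=4,k=2: 4>2, acc = 59+2 = 61
m=4,k=3: 4>3, acc = 61+1 = 62
m=4,k=4: not 4>4, acc = 62+4 = 66

66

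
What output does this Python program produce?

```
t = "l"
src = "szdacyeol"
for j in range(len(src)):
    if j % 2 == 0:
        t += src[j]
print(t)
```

lsdcel

j=0: add 's' → 'ls'
j=1: skip
j=2: add 'd' → 'lsd'
j=3: skip
j=4: add 'c' → 'lsdc'
j=5: skip
j=6: add 'e' → 'lsdce'
j=7: skip
j=8: add 'l' → 'lsdcel'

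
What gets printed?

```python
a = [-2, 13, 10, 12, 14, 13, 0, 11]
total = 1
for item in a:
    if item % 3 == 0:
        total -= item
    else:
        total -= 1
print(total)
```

-17

item=-2: not %3==0, total = 1-1 = 0
item=13: not %3==0, total = 0-1 = -1
item=10: not %3==0, total = (-1)-1 = -2
item=12: %3==0, total = (-2)-12 = -14
item=14: not %3==0, total = (-14)-1 = -15
item=13: not %3==0, total = (-15)-1 = -16
item=0: %3==0, total = (-16)-0 = -16
item=11: not %3==0, total = (-16)-1 = -17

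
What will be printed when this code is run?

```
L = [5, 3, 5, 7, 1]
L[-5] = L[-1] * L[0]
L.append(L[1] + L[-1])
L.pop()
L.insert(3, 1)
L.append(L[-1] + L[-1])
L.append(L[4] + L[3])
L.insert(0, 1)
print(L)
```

L[-5] = L[-1]*L[0] = 1*5 = 5 → [5, 3, 5, 7, 1]
append L[1]+L[-1] = 3+1 = 4 → [5, 3, 5, 7, 1, 4]
pop() removes 4 → [5, 3, 5, 7, 1]
insert 1 at 3 → [5, 3, 5, 1, 7, 1]
append L[-1]+L[-1] = 1+1 = 2 → [5, 3, 5, 1, 7, 1, 2]
append L[4]+L[3] = 7+1 = 8 → [5, 3, 5, 1, 7, 1, 2, 8]
insert 1 at 0 → [1, 5, 3, 5, 1, 7, 1, 2, 8]

[1, 5, 3, 5, 1, 7, 1, 2, 8]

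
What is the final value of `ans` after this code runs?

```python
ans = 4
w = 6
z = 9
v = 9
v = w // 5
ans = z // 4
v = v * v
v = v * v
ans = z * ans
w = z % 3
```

18

v = 6//5 = 1
ans = 9//4 = 2
v = 1*1 = 1
v = 1*1 = 1
ans = 9*2 = 18
w = 9%3 = 0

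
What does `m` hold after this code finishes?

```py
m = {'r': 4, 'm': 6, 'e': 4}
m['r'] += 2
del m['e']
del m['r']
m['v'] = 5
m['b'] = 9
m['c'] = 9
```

{'m': 6, 'v': 5, 'b': 9, 'c': 9}

m['r'] = 4+2 = 6 → {'r': 6, 'm': 6, 'e': 4}
del 'e' → {'r': 6, 'm': 6}
del 'r' → {'m': 6}
m['v'] = 5 → {'m': 6, 'v': 5}
m['b'] = 9 → {'m': 6, 'v': 5, 'b': 9}
m['c'] = 9 → {'m': 6, 'v': 5, 'b': 9, 'c': 9}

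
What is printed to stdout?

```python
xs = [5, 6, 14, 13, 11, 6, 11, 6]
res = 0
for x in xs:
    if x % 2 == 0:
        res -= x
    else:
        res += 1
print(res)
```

-28

x=5: not even, res = 0+1 = 1
x=6: even, res = 1-6 = -5
x=14: even, res = (-5)-14 = -19
x=13: not even, res = (-19)+1 = -18
x=11: not even, res = (-18)+1 = -17
x=6: even, res = (-17)-6 = -23
x=11: not even, res = (-23)+1 = -22
x=6: even, res = (-22)-6 = -28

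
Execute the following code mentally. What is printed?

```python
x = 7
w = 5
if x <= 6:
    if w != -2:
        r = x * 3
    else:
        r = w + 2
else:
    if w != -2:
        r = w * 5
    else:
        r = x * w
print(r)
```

25

x=7, w=5
x <= 6 is False; w != -2 is True
→ r = w * 5 = 25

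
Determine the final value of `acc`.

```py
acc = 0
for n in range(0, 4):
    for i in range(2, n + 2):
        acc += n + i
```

n=1,i=2: acc = 0+3 = 3
n=2,i=2: acc = 3+4 = 7
n=2,i=3: acc = 7+5 = 12
n=3,i=2: acc = 12+5 = 17
n=3,i=3: acc = 17+6 = 23
n=3,i=4: acc = 23+7 = 30

30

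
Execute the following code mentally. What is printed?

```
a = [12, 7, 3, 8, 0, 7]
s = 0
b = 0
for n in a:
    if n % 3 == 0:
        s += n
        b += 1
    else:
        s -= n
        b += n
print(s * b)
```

-175

n=12: %3==0, s = 0+12 = 12; b=1
n=7: not %3==0, s = 12-7 = 5; b=8
n=3: %3==0, s = 5+3 = 8; b=9
n=8: not %3==0, s = 8-8 = 0; b=17
n=0: %3==0, s = 0+0 = 0; b=18
n=7: not %3==0, s = 0-7 = -7; b=25
s*b = (-7)*25 = -175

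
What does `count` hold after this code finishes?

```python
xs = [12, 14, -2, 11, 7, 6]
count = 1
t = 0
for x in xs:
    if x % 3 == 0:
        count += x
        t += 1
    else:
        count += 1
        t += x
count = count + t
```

x=12: %3==0, count = 1+12 = 13; t=1
x=14: not %3==0, count = 13+1 = 14; t=15
x=-2: not %3==0, count = 14+1 = 15; t=13
x=11: not %3==0, count = 15+1 = 16; t=24
x=7: not %3==0, count = 16+1 = 17; t=31
x=6: %3==0, count = 17+6 = 23; t=32
count+t = 23+32 = 55

55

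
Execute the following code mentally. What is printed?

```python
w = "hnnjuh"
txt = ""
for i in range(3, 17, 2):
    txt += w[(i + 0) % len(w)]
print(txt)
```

i=3: add w[3]='j' → 'j'
i=5: add w[5]='h' → 'jh'
i=7: add w[1]='n' → 'jhn'
i=9: add w[3]='j' → 'jhnj'
i=11: add w[5]='h' → 'jhnjh'
i=13: add w[1]='n' → 'jhnjhn'
i=15: add w[3]='j' → 'jhnjhnj'

jhnjhnj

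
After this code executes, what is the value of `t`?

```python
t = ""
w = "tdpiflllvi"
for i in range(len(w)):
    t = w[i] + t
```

i=0: prepend 't' → 't'
i=1: prepend 'd' → 'dt'
i=2: prepend 'p' → 'pdt'
i=3: prepend 'i' → 'ipdt'
i=4: prepend 'f' → 'fipdt'
i=5: prepend 'l' → 'lfipdt'
i=6: prepend 'l' → 'llfipdt'
i=7: prepend 'l' → 'lllfipdt'
i=8: prepend 'v' → 'vlllfipdt'
i=9: prepend 'i' → 'ivlllfipdt'

'ivlllfipdt'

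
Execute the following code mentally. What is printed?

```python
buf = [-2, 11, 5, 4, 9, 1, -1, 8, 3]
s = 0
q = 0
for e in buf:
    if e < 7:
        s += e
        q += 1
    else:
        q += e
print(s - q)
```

-24

e=-2: <7, s = 0+(-2) = -2; q=1
e=11: not <7; q=12
e=5: <7, s = (-2)+5 = 3; q=13
e=4: <7, s = 3+4 = 7; q=14
e=9: not <7; q=23
e=1: <7, s = 7+1 = 8; q=24
e=-1: <7, s = 8+(-1) = 7; q=25
e=8: not <7; q=33
e=3: <7, s = 7+3 = 10; q=34
s-q = 10-34 = -24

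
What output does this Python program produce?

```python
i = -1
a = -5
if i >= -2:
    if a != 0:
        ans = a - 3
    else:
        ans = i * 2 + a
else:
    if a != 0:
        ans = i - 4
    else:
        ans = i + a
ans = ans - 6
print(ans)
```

-14

i=-1, a=-5
i >= -2 is True; a != 0 is True
→ ans = a - 3 = -8
ans = (-8)-6 = -14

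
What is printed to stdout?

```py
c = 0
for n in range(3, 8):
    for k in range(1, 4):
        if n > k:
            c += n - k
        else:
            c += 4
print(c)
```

49

n=3,k=1: 3>1, c = 0+2 = 2
n=3,k=2: 3>2, c = 2+1 = 3
n=3,k=3: not 3>3, c = 3+4 = 7
n=4,k=1: 4>1, c = 7+3 = 10
n=4,k=2: 4>2, c = 10+2 = 12
n=4,k=3: 4>3, c = 12+1 = 13
n=5,k=1: 5>1, c = 13+4 = 17
n=5,k=2: 5>2, c = 17+3 = 20
n=5,k=3: 5>3, c = 20+2 = 22
n=6,k=1: 6>1, c = 22+5 = 27
n=6,k=2: 6>2, c = 27+4 = 31
n=6,k=3: 6>3, c = 31+3 = 34
n=7,k=1: 7>1, c = 34+6 = 40
n=7,k=2: 7>2, c = 40+5 = 45
n=7,k=3: 7>3, c = 45+4 = 49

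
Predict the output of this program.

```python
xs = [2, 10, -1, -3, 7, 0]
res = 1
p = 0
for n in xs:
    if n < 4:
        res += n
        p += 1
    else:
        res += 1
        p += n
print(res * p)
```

21

n=2: <4, res = 1+2 = 3; p=1
n=10: not <4, res = 3+1 = 4; p=11
n=-1: <4, res = 4+(-1) = 3; p=12
n=-3: <4, res = 3+(-3) = 0; p=13
n=7: not <4, res = 0+1 = 1; p=20
n=0: <4, res = 1+0 = 1; p=21
res*p = 1*21 = 21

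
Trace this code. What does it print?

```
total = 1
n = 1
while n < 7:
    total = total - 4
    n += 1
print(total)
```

-23

n=1: total = 1-4 = -3
n=2: total = (-3)-4 = -7
n=3: total = (-7)-4 = -11
n=4: total = (-11)-4 = -15
n=5: total = (-15)-4 = -19
n=6: total = (-19)-4 = -23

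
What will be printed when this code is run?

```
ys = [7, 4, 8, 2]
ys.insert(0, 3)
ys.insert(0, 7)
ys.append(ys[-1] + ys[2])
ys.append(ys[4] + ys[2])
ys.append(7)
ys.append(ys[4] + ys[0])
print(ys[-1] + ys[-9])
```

insert 3 at 0 → [3, 7, 4, 8, 2]
insert 7 at 0 → [7, 3, 7, 4, 8, 2]
append ys[-1]+ys[2] = 2+7 = 9 → [7, 3, 7, 4, 8, 2, 9]
append ys[4]+ys[2] = 8+7 = 15 → [7, 3, 7, 4, 8, 2, 9, 15]
append 7 → [7, 3, 7, 4, 8, 2, 9, 15, 7]
append ys[4]+ys[0] = 8+7 = 15 → [7, 3, 7, 4, 8, 2, 9, 15, 7, 15]
ys[-1]+ys[-9] = 15+3 = 18

18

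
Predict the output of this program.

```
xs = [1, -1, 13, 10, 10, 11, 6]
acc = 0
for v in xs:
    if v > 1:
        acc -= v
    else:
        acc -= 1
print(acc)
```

-52

v=1: not >1, acc = 0-1 = -1
v=-1: not >1, acc = (-1)-1 = -2
v=13: >1, acc = (-2)-13 = -15
v=10: >1, acc = (-15)-10 = -25
v=10: >1, acc = (-25)-10 = -35
v=11: >1, acc = (-35)-11 = -46
v=6: >1, acc = (-46)-6 = -52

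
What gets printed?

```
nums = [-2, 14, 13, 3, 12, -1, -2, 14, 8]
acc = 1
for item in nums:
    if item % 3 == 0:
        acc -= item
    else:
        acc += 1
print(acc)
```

item=-2: not %3==0, acc = 1+1 = 2
item=14: not %3==0, acc = 2+1 = 3
item=13: not %3==0, acc = 3+1 = 4
item=3: %3==0, acc = 4-3 = 1
item=12: %3==0, acc = 1-12 = -11
item=-1: not %3==0, acc = (-11)+1 = -10
item=-2: not %3==0, acc = (-10)+1 = -9
item=14: not %3==0, acc = (-9)+1 = -8
item=8: not %3==0, acc = (-8)+1 = -7

-7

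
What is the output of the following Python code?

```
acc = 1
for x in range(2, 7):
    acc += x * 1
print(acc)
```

21

x=2: acc = 1+2*1 = 3
x=3: acc = 3+3*1 = 6
x=4: acc = 6+4*1 = 10
x=5: acc = 10+5*1 = 15
x=6: acc = 15+6*1 = 21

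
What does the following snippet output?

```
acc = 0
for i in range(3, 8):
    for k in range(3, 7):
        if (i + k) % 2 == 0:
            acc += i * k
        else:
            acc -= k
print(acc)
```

174

i=3,k=3: even sum, acc = 0+9 = 9
i=3,k=4: odd sum, acc = 9-4 = 5
i=3,k=5: even sum, acc = 5+15 = 20
i=3,k=6: odd sum, acc = 20-6 = 14
i=4,k=3: odd sum, acc = 14-3 = 11
i=4,k=4: even sum, acc = 11+16 = 27
i=4,k=5: odd sum, acc = 27-5 = 22
i=4,k=6: even sum, acc = 22+24 = 46
i=5,k=3: even sum, acc = 46+15 = 61
i=5,k=4: odd sum, acc = 61-4 = 57
i=5,k=5: even sum, acc = 57+25 = 82
i=5,k=6: odd sum, acc = 82-6 = 76
i=6,k=3: odd sum, acc = 76-3 = 73
i=6,k=4: even sum, acc = 73+24 = 97
i=6,k=5: odd sum, acc = 97-5 = 92
i=6,k=6: even sum, acc = 92+36 = 128
i=7,k=3: even sum, acc = 128+21 = 149
i=7,k=4: odd sum, acc = 149-4 = 145
i=7,k=5: even sum, acc = 145+35 = 180
i=7,k=6: odd sum, acc = 180-6 = 174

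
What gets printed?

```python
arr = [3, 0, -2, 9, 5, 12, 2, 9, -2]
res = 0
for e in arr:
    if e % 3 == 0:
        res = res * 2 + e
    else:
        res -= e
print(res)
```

e=3: %3==0, res = 0*2+3 = 3
e=0: %3==0, res = 3*2+0 = 6
e=-2: not %3==0, res = 6-(-2) = 8
e=9: %3==0, res = 8*2+9 = 25
e=5: not %3==0, res = 25-5 = 20
e=12: %3==0, res = 20*2+12 = 52
e=2: not %3==0, res = 52-2 = 50
e=9: %3==0, res = 50*2+9 = 109
e=-2: not %3==0, res = 109-(-2) = 111

111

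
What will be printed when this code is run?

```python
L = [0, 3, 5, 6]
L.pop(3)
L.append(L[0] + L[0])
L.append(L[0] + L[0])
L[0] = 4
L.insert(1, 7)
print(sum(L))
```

19

pop(3) removes 6 → [0, 3, 5]
append L[0]+L[0] = 0+0 = 0 → [0, 3, 5, 0]
append L[0]+L[0] = 0+0 = 0 → [0, 3, 5, 0, 0]
L[0] = 4 → [4, 3, 5, 0, 0]
insert 7 at 1 → [4, 7, 3, 5, 0, 0]
sum = 19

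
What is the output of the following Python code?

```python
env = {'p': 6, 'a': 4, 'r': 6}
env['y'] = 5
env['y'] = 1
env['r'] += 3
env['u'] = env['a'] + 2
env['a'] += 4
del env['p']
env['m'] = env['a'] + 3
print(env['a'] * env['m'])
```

env['y'] = 5 → {'p': 6, 'a': 4, 'r': 6, 'y': 5}
env['y'] = 1 → {'p': 6, 'a': 4, 'r': 6, 'y': 1}
env['r'] = 6+3 = 9 → {'p': 6, 'a': 4, 'r': 9, 'y': 1}
env['u'] = env['a']+2 = 6 → {'p': 6, 'a': 4, 'r': 9, 'y': 1, 'u': 6}
env['a'] = 4+4 = 8 → {'p': 6, 'a': 8, 'r': 9, 'y': 1, 'u': 6}
del 'p' → {'a': 8, 'r': 9, 'y': 1, 'u': 6}
env['m'] = env['a']+3 = 11 → {'a': 8, 'r': 9, 'y': 1, 'u': 6, 'm': 11}
env['a']*env['m'] = 8*11 = 88

88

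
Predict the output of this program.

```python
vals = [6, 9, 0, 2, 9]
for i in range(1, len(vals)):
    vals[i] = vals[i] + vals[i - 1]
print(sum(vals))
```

79

i=1: vals[1] = 9+6 = 15 → [6, 15, 0, 2, 9]
i=2: vals[2] = 0+15 = 15 → [6, 15, 15, 2, 9]
i=3: vals[3] = 2+15 = 17 → [6, 15, 15, 17, 9]
i=4: vals[4] = 9+17 = 26 → [6, 15, 15, 17, 26]
sum = 79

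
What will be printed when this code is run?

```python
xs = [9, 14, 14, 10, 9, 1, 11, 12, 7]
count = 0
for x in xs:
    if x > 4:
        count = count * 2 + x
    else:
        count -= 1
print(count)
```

x=9: >4, count = 0*2+9 = 9
x=14: >4, count = 9*2+14 = 32
x=14: >4, count = 32*2+14 = 78
x=10: >4, count = 78*2+10 = 166
x=9: >4, count = 166*2+9 = 341
x=1: not >4, count = 341-1 = 340
x=11: >4, count = 340*2+11 = 691
x=12: >4, count = 691*2+12 = 1394
x=7: >4, count = 1394*2+7 = 2795

2795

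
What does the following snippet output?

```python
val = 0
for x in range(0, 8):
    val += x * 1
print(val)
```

x=0: val = 0+0*1 = 0
x=1: val = 0+1*1 = 1
x=2: val = 1+2*1 = 3
x=3: val = 3+3*1 = 6
x=4: val = 6+4*1 = 10
x=5: val = 10+5*1 = 15
x=6: val = 15+6*1 = 21
x=7: val = 21+7*1 = 28

28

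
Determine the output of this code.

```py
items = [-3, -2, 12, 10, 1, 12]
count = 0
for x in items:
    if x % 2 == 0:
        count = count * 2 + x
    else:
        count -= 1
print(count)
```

x=-3: not even, count = 0-1 = -1
x=-2: even, count = (-1)*2+(-2) = -4
x=12: even, count = (-4)*2+12 = 4
x=10: even, count = 4*2+10 = 18
x=1: not even, count = 18-1 = 17
x=12: even, count = 17*2+12 = 46

46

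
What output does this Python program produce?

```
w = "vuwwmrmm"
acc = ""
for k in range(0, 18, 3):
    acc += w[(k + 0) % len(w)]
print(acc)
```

vwmumm

k=0: add w[0]='v' → 'v'
k=3: add w[3]='w' → 'vw'
k=6: add w[6]='m' → 'vwm'
k=9: add w[1]='u' → 'vwmu'
k=12: add w[4]='m' → 'vwmum'
k=15: add w[7]='m' → 'vwmumm'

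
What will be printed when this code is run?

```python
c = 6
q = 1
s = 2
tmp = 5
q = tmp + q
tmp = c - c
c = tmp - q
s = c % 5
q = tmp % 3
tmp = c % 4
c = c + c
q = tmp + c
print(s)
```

q = 5+1 = 6
tmp = 6-6 = 0
c = 0-6 = -6
s = (-6)%5 = 4
q = 0%3 = 0
tmp = (-6)%4 = 2
c = (-6)+(-6) = -12
q = 2+(-12) = -10

4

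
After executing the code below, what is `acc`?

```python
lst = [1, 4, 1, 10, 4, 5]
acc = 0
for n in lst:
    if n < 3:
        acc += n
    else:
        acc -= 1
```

n=1: <3, acc = 0+1 = 1
n=4: not <3, acc = 1-1 = 0
n=1: <3, acc = 0+1 = 1
n=10: not <3, acc = 1-1 = 0
n=4: not <3, acc = 0-1 = -1
n=5: not <3, acc = (-1)-1 = -2

-2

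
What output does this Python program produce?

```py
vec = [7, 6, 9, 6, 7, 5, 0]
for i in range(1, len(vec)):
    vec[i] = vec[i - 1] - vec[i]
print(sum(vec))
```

i=1: vec[1] = 7-6 = 1 → [7, 1, 9, 6, 7, 5, 0]
i=2: vec[2] = 1-9 = -8 → [7, 1, -8, 6, 7, 5, 0]
i=3: vec[3] = (-8)-6 = -14 → [7, 1, -8, -14, 7, 5, 0]
i=4: vec[4] = (-14)-7 = -21 → [7, 1, -8, -14, -21, 5, 0]
i=5: vec[5] = (-21)-5 = -26 → [7, 1, -8, -14, -21, -26, 0]
i=6: vec[6] = (-26)-0 = -26 → [7, 1, -8, -14, -21, -26, -26]
sum = -87

-87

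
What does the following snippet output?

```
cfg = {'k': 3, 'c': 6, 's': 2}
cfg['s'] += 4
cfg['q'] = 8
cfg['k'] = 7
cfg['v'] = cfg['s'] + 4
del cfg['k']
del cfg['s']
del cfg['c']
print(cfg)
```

cfg['s'] = 2+4 = 6 → {'k': 3, 'c': 6, 's': 6}
cfg['q'] = 8 → {'k': 3, 'c': 6, 's': 6, 'q': 8}
cfg['k'] = 7 → {'k': 7, 'c': 6, 's': 6, 'q': 8}
cfg['v'] = cfg['s']+4 = 10 → {'k': 7, 'c': 6, 's': 6, 'q': 8, 'v': 10}
del 'k' → {'c': 6, 's': 6, 'q': 8, 'v': 10}
del 's' → {'c': 6, 'q': 8, 'v': 10}
del 'c' → {'q': 8, 'v': 10}

{'q': 8, 'v': 10}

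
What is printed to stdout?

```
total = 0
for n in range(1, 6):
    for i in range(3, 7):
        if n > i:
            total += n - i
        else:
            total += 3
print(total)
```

n=1,i=3: not 1>3, total = 0+3 = 3
n=1,i=4: not 1>4, total = 3+3 = 6
n=1,i=5: not 1>5, total = 6+3 = 9
n=1,i=6: not 1>6, total = 9+3 = 12
n=2,i=3: not 2>3, total = 12+3 = 15
n=2,i=4: not 2>4, total = 15+3 = 18
n=2,i=5: not 2>5, total = 18+3 = 21
n=2,i=6: not 2>6, total = 21+3 = 24
n=3,i=3: not 3>3, total = 24+3 = 27
n=3,i=4: not 3>4, total = 27+3 = 30
n=3,i=5: not 3>5, total = 30+3 = 33
n=3,i=6: not 3>6, total = 33+3 = 36
n=4,i=3: 4>3, total = 36+1 = 37
n=4,i=4: not 4>4, total = 37+3 = 40
n=4,i=5: not 4>5, total = 40+3 = 43
n=4,i=6: not 4>6, total = 43+3 = 46
n=5,i=3: 5>3, total = 46+2 = 48
n=5,i=4: 5>4, total = 48+1 = 49
n=5,i=5: not 5>5, total = 49+3 = 52
n=5,i=6: not 5>6, total = 52+3 = 55

55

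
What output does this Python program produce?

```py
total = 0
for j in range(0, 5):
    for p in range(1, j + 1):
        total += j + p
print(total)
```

j=1,p=1: total = 0+2 = 2
j=2,p=1: total = 2+3 = 5
j=2,p=2: total = 5+4 = 9
j=3,p=1: total = 9+4 = 13
j=3,p=2: total = 13+5 = 18
j=3,p=3: total = 18+6 = 24
j=4,p=1: total = 24+5 = 29
j=4,p=2: total = 29+6 = 35
j=4,p=3: total = 35+7 = 42
j=4,p=4: total = 42+8 = 50

50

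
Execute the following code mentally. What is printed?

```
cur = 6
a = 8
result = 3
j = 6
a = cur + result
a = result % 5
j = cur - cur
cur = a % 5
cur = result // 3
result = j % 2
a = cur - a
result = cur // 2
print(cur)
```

a = 6+3 = 9
a = 3%5 = 3
j = 6-6 = 0
cur = 3%5 = 3
cur = 3//3 = 1
result = 0%2 = 0
a = 1-3 = -2
result = 1//2 = 0

1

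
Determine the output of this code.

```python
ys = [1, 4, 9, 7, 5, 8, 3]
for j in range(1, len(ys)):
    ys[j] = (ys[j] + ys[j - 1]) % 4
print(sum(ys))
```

10

j=1: ys[1] = (4+1)%4 = 1 → [1, 1, 9, 7, 5, 8, 3]
j=2: ys[2] = (9+1)%4 = 2 → [1, 1, 2, 7, 5, 8, 3]
j=3: ys[3] = (7+2)%4 = 1 → [1, 1, 2, 1, 5, 8, 3]
j=4: ys[4] = (5+1)%4 = 2 → [1, 1, 2, 1, 2, 8, 3]
j=5: ys[5] = (8+2)%4 = 2 → [1, 1, 2, 1, 2, 2, 3]
j=6: ys[6] = (3+2)%4 = 1 → [1, 1, 2, 1, 2, 2, 1]
sum = 10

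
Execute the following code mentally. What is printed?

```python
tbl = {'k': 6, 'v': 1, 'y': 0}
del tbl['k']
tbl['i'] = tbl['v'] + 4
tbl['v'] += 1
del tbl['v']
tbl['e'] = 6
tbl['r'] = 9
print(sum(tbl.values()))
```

20

del 'k' → {'v': 1, 'y': 0}
tbl['i'] = tbl['v']+4 = 5 → {'v': 1, 'y': 0, 'i': 5}
tbl['v'] = 1+1 = 2 → {'v': 2, 'y': 0, 'i': 5}
del 'v' → {'y': 0, 'i': 5}
tbl['e'] = 6 → {'y': 0, 'i': 5, 'e': 6}
tbl['r'] = 9 → {'y': 0, 'i': 5, 'e': 6, 'r': 9}
sum of values = 20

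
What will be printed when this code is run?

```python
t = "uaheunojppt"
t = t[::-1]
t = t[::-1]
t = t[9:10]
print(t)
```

p

reverse → 'tppjonuehau'
reverse → 'uaheunojppt'
slice [9:10] → 'p'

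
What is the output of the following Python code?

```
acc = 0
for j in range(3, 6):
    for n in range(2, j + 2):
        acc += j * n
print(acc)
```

183

j=3,n=2: acc = 0+6 = 6
j=3,n=3: acc = 6+9 = 15
j=3,n=4: acc = 15+12 = 27
j=4,n=2: acc = 27+8 = 35
j=4,n=3: acc = 35+12 = 47
j=4,n=4: acc = 47+16 = 63
j=4,n=5: acc = 63+20 = 83
j=5,n=2: acc = 83+10 = 93
j=5,n=3: acc = 93+15 = 108
j=5,n=4: acc = 108+20 = 128
j=5,n=5: acc = 128+25 = 153
j=5,n=6: acc = 153+30 = 183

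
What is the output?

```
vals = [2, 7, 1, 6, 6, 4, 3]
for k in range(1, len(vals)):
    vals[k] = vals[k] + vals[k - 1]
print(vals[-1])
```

29

k=1: vals[1] = 7+2 = 9 → [2, 9, 1, 6, 6, 4, 3]
k=2: vals[2] = 1+9 = 10 → [2, 9, 10, 6, 6, 4, 3]
k=3: vals[3] = 6+10 = 16 → [2, 9, 10, 16, 6, 4, 3]
k=4: vals[4] = 6+16 = 22 → [2, 9, 10, 16, 22, 4, 3]
k=5: vals[5] = 4+22 = 26 → [2, 9, 10, 16, 22, 26, 3]
k=6: vals[6] = 3+26 = 29 → [2, 9, 10, 16, 22, 26, 29]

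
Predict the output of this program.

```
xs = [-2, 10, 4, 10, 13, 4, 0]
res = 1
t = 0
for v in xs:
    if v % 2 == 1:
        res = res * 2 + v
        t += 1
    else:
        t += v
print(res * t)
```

v=-2: not odd; t=-2
v=10: not odd; t=8
v=4: not odd; t=12
v=10: not odd; t=22
v=13: odd, res = 1*2+13 = 15; t=23
v=4: not odd; t=27
v=0: not odd; t=27
res*t = 15*27 = 405

405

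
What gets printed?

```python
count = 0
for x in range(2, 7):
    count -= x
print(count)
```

-20

x=2: count = 0-2 = -2
x=3: count = (-2)-3 = -5
x=4: count = (-5)-4 = -9
x=5: count = (-9)-5 = -14
x=6: count = (-14)-6 = -20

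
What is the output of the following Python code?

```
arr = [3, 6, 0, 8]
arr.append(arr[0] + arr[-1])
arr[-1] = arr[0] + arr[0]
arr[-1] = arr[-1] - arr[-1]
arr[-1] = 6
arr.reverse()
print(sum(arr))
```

23

append arr[0]+arr[-1] = 3+8 = 11 → [3, 6, 0, 8, 11]
arr[-1] = arr[0]+arr[0] = 3+3 = 6 → [3, 6, 0, 8, 6]
arr[-1] = arr[-1]-arr[-1] = 6-6 = 0 → [3, 6, 0, 8, 0]
arr[-1] = 6 → [3, 6, 0, 8, 6]
reverse → [6, 8, 0, 6, 3]
sum = 23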